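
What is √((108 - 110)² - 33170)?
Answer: I*√33166 ≈ 182.12*I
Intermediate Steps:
√((108 - 110)² - 33170) = √((-2)² - 33170) = √(4 - 33170) = √(-33166) = I*√33166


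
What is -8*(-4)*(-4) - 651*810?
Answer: -527438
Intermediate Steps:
-8*(-4)*(-4) - 651*810 = 32*(-4) - 527310 = -128 - 527310 = -527438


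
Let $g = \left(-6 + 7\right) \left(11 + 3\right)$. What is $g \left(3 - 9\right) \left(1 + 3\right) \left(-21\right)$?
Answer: $7056$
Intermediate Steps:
$g = 14$ ($g = 1 \cdot 14 = 14$)
$g \left(3 - 9\right) \left(1 + 3\right) \left(-21\right) = 14 \left(3 - 9\right) \left(1 + 3\right) \left(-21\right) = 14 \left(\left(-6\right) 4\right) \left(-21\right) = 14 \left(-24\right) \left(-21\right) = \left(-336\right) \left(-21\right) = 7056$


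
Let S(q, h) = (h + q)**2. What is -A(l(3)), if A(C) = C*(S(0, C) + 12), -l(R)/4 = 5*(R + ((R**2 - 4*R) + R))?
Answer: 216720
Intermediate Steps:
l(R) = -20*R**2 + 40*R (l(R) = -20*(R + ((R**2 - 4*R) + R)) = -20*(R + (R**2 - 3*R)) = -20*(R**2 - 2*R) = -4*(-10*R + 5*R**2) = -20*R**2 + 40*R)
A(C) = C*(12 + C**2) (A(C) = C*((C + 0)**2 + 12) = C*(C**2 + 12) = C*(12 + C**2))
-A(l(3)) = -20*3*(2 - 1*3)*(12 + (20*3*(2 - 1*3))**2) = -20*3*(2 - 3)*(12 + (20*3*(2 - 3))**2) = -20*3*(-1)*(12 + (20*3*(-1))**2) = -(-60)*(12 + (-60)**2) = -(-60)*(12 + 3600) = -(-60)*3612 = -1*(-216720) = 216720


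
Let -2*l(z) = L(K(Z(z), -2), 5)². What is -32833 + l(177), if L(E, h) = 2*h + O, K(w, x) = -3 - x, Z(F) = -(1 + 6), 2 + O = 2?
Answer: -32883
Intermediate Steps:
O = 0 (O = -2 + 2 = 0)
Z(F) = -7 (Z(F) = -1*7 = -7)
L(E, h) = 2*h (L(E, h) = 2*h + 0 = 2*h)
l(z) = -50 (l(z) = -(2*5)²/2 = -½*10² = -½*100 = -50)
-32833 + l(177) = -32833 - 50 = -32883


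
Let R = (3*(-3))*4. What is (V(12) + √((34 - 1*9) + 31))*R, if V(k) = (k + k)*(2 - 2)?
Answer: -72*√14 ≈ -269.40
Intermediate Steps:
V(k) = 0 (V(k) = (2*k)*0 = 0)
R = -36 (R = -9*4 = -36)
(V(12) + √((34 - 1*9) + 31))*R = (0 + √((34 - 1*9) + 31))*(-36) = (0 + √((34 - 9) + 31))*(-36) = (0 + √(25 + 31))*(-36) = (0 + √56)*(-36) = (0 + 2*√14)*(-36) = (2*√14)*(-36) = -72*√14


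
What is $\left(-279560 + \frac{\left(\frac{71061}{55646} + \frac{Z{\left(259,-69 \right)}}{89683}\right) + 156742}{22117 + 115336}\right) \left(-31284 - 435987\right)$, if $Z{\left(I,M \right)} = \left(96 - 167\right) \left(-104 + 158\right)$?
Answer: $\frac{89606680830943065659264535}{685959226464754} \approx 1.3063 \cdot 10^{11}$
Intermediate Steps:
$Z{\left(I,M \right)} = -3834$ ($Z{\left(I,M \right)} = \left(-71\right) 54 = -3834$)
$\left(-279560 + \frac{\left(\frac{71061}{55646} + \frac{Z{\left(259,-69 \right)}}{89683}\right) + 156742}{22117 + 115336}\right) \left(-31284 - 435987\right) = \left(-279560 + \frac{\left(\frac{71061}{55646} - \frac{3834}{89683}\right) + 156742}{22117 + 115336}\right) \left(-31284 - 435987\right) = \left(-279560 + \frac{\left(71061 \cdot \frac{1}{55646} - \frac{3834}{89683}\right) + 156742}{137453}\right) \left(-467271\right) = \left(-279560 + \left(\left(\frac{71061}{55646} - \frac{3834}{89683}\right) + 156742\right) \frac{1}{137453}\right) \left(-467271\right) = \left(-279560 + \left(\frac{6159616899}{4990500218} + 156742\right) \frac{1}{137453}\right) \left(-467271\right) = \left(-279560 + \frac{782227144786655}{4990500218} \cdot \frac{1}{137453}\right) \left(-467271\right) = \left(-279560 + \frac{782227144786655}{685959226464754}\right) \left(-467271\right) = \left(- \frac{191765979123341841585}{685959226464754}\right) \left(-467271\right) = \frac{89606680830943065659264535}{685959226464754}$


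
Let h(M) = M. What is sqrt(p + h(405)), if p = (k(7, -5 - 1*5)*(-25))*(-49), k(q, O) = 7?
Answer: 2*sqrt(2245) ≈ 94.763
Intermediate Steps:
p = 8575 (p = (7*(-25))*(-49) = -175*(-49) = 8575)
sqrt(p + h(405)) = sqrt(8575 + 405) = sqrt(8980) = 2*sqrt(2245)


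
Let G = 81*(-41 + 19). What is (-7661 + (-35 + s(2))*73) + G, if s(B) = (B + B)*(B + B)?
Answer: -10830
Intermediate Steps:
s(B) = 4*B² (s(B) = (2*B)*(2*B) = 4*B²)
G = -1782 (G = 81*(-22) = -1782)
(-7661 + (-35 + s(2))*73) + G = (-7661 + (-35 + 4*2²)*73) - 1782 = (-7661 + (-35 + 4*4)*73) - 1782 = (-7661 + (-35 + 16)*73) - 1782 = (-7661 - 19*73) - 1782 = (-7661 - 1387) - 1782 = -9048 - 1782 = -10830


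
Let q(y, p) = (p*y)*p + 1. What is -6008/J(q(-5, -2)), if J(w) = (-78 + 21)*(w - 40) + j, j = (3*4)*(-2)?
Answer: -6008/3339 ≈ -1.7993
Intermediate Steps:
j = -24 (j = 12*(-2) = -24)
q(y, p) = 1 + y*p**2 (q(y, p) = y*p**2 + 1 = 1 + y*p**2)
J(w) = 2256 - 57*w (J(w) = (-78 + 21)*(w - 40) - 24 = -57*(-40 + w) - 24 = (2280 - 57*w) - 24 = 2256 - 57*w)
-6008/J(q(-5, -2)) = -6008/(2256 - 57*(1 - 5*(-2)**2)) = -6008/(2256 - 57*(1 - 5*4)) = -6008/(2256 - 57*(1 - 20)) = -6008/(2256 - 57*(-19)) = -6008/(2256 + 1083) = -6008/3339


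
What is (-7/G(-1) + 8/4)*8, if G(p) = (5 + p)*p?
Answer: 30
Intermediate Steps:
G(p) = p*(5 + p)
(-7/G(-1) + 8/4)*8 = (-7*(-1/(5 - 1)) + 8/4)*8 = (-7/((-1*4)) + 8*(1/4))*8 = (-7/(-4) + 2)*8 = (-7*(-1/4) + 2)*8 = (7/4 + 2)*8 = (15/4)*8 = 30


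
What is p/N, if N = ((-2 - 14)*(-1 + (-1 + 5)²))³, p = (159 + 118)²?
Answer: -76729/13824000 ≈ -0.0055504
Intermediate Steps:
p = 76729 (p = 277² = 76729)
N = -13824000 (N = (-16*(-1 + 4²))³ = (-16*(-1 + 16))³ = (-16*15)³ = (-240)³ = -13824000)
p/N = 76729/(-13824000) = 76729*(-1/13824000) = -76729/13824000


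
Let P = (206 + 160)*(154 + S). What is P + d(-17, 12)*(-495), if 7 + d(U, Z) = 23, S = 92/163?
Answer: 7930044/163 ≈ 48651.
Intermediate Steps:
S = 92/163 (S = 92*(1/163) = 92/163 ≈ 0.56442)
d(U, Z) = 16 (d(U, Z) = -7 + 23 = 16)
P = 9221004/163 (P = (206 + 160)*(154 + 92/163) = 366*(25194/163) = 9221004/163 ≈ 56571.)
P + d(-17, 12)*(-495) = 9221004/163 + 16*(-495) = 9221004/163 - 7920 = 7930044/163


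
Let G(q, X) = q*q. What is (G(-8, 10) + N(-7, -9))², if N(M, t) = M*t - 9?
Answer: 13924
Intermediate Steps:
N(M, t) = -9 + M*t
G(q, X) = q²
(G(-8, 10) + N(-7, -9))² = ((-8)² + (-9 - 7*(-9)))² = (64 + (-9 + 63))² = (64 + 54)² = 118² = 13924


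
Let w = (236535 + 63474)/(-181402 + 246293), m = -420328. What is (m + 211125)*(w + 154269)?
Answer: -2094324891638664/64891 ≈ -3.2275e+10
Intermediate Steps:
w = 300009/64891 ≈ 4.6233
(m + 211125)*(w + 154269) = (-420328 + 211125)*(300009/64891 + 154269) = -209203*10010969688/64891 = -2094324891638664/64891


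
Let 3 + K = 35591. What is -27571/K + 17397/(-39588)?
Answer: -35637608/29351203 ≈ -1.2142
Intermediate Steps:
K = 35588 (K = -3 + 35591 = 35588)
-27571/K + 17397/(-39588) = -27571/35588 + 17397/(-39588) = -27571*1/35588 + 17397*(-1/39588) = -27571/35588 - 5799/13196 = -35637608/29351203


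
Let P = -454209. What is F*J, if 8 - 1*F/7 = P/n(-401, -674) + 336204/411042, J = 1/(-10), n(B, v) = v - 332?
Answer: 426144439/1370140 ≈ 311.02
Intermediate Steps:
n(B, v) = -332 + v
J = -1/10 ≈ -0.10000
F = -426144439/137014 (F = 56 - 7*(-454209/(-332 - 674) + 336204/411042) = 56 - 7*(-454209/(-1006) + 336204*(1/411042)) = 56 - 7*(-454209*(-1/1006) + 56034/68507) = 56 - 7*(903/2 + 56034/68507) = 56 - 7*61973889/137014 = 56 - 433817223/137014 = -426144439/137014 ≈ -3110.2)
F*J = -426144439/137014*(-1/10) = 426144439/1370140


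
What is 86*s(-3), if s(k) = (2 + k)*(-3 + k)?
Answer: 516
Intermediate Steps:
s(k) = (-3 + k)*(2 + k)
86*s(-3) = 86*(-6 + (-3)² - 1*(-3)) = 86*(-6 + 9 + 3) = 86*6 = 516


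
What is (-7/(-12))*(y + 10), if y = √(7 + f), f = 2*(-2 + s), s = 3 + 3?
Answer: 35/6 + 7*√15/12 ≈ 8.0926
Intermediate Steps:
s = 6
f = 8 (f = 2*(-2 + 6) = 2*4 = 8)
y = √15 (y = √(7 + 8) = √15 ≈ 3.8730)
(-7/(-12))*(y + 10) = (-7/(-12))*(√15 + 10) = (-7*(-1/12))*(10 + √15) = 7*(10 + √15)/12 = 35/6 + 7*√15/12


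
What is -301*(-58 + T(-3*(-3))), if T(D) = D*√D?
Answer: 9331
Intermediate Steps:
T(D) = D^(3/2)
-301*(-58 + T(-3*(-3))) = -301*(-58 + (-3*(-3))^(3/2)) = -301*(-58 + 9^(3/2)) = -301*(-58 + 27) = -301*(-31) = 9331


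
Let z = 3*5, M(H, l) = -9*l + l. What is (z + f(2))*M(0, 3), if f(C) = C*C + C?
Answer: -504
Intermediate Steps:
M(H, l) = -8*l
z = 15
f(C) = C + C² (f(C) = C² + C = C + C²)
(z + f(2))*M(0, 3) = (15 + 2*(1 + 2))*(-8*3) = (15 + 2*3)*(-24) = (15 + 6)*(-24) = 21*(-24) = -504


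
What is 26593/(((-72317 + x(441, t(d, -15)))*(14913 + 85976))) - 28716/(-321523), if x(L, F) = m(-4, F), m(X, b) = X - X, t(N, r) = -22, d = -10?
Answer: 29929013315567/335118361806457 ≈ 0.089309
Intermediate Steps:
m(X, b) = 0
x(L, F) = 0
26593/(((-72317 + x(441, t(d, -15)))*(14913 + 85976))) - 28716/(-321523) = 26593/(((-72317 + 0)*(14913 + 85976))) - 28716/(-321523) = 26593/((-72317*100889)) - 28716*(-1/321523) = 26593/(-7295989813) + 28716/321523 = 26593*(-1/7295989813) + 28716/321523 = -3799/1042284259 + 28716/321523 = 29929013315567/335118361806457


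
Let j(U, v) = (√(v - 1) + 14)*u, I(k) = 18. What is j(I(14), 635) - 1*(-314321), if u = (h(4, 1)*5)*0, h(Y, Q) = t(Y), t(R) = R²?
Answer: 314321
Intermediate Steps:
h(Y, Q) = Y²
u = 0 (u = (4²*5)*0 = (16*5)*0 = 80*0 = 0)
j(U, v) = 0 (j(U, v) = (√(v - 1) + 14)*0 = (√(-1 + v) + 14)*0 = (14 + √(-1 + v))*0 = 0)
j(I(14), 635) - 1*(-314321) = 0 - 1*(-314321) = 0 + 314321 = 314321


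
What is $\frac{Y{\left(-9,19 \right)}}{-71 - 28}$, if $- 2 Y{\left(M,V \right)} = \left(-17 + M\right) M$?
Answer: $\frac{13}{11} \approx 1.1818$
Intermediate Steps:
$Y{\left(M,V \right)} = - \frac{M \left(-17 + M\right)}{2}$ ($Y{\left(M,V \right)} = - \frac{\left(-17 + M\right) M}{2} = - \frac{M \left(-17 + M\right)}{2}$)
$\frac{Y{\left(-9,19 \right)}}{-71 - 28} = \frac{\frac{1}{2} \left(-9\right) \left(17 - -9\right)}{-71 - 28} = \frac{\frac{1}{2} \left(-9\right) \left(17 + 9\right)}{-99} = - \frac{\frac{1}{2} \left(-9\right) 26}{99} = \left(- \frac{1}{99}\right) \left(-117\right) = \frac{13}{11}$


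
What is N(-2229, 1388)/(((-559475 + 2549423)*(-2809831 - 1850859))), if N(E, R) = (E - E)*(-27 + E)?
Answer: 0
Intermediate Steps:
N(E, R) = 0 (N(E, R) = 0*(-27 + E) = 0)
N(-2229, 1388)/(((-559475 + 2549423)*(-2809831 - 1850859))) = 0/(((-559475 + 2549423)*(-2809831 - 1850859))) = 0/((1989948*(-4660690))) = 0/(-9274530744120) = 0*(-1/9274530744120) = 0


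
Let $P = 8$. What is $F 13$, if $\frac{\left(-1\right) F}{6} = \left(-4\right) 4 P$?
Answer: $9984$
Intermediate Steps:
$F = 768$ ($F = - 6 \left(-4\right) 4 \cdot 8 = - 6 \left(\left(-16\right) 8\right) = \left(-6\right) \left(-128\right) = 768$)
$F 13 = 768 \cdot 13 = 9984$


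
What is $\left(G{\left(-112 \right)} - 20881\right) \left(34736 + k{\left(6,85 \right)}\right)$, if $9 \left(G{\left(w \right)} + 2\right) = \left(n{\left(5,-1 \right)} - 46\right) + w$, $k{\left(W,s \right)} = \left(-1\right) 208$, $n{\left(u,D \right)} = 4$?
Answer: $- \frac{6494751328}{9} \approx -7.2164 \cdot 10^{8}$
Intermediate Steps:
$k{\left(W,s \right)} = -208$
$G{\left(w \right)} = - \frac{20}{3} + \frac{w}{9}$ ($G{\left(w \right)} = -2 + \frac{\left(4 - 46\right) + w}{9} = -2 + \frac{-42 + w}{9} = -2 + \left(- \frac{14}{3} + \frac{w}{9}\right) = - \frac{20}{3} + \frac{w}{9}$)
$\left(G{\left(-112 \right)} - 20881\right) \left(34736 + k{\left(6,85 \right)}\right) = \left(\left(- \frac{20}{3} + \frac{1}{9} \left(-112\right)\right) - 20881\right) \left(34736 - 208\right) = \left(\left(- \frac{20}{3} - \frac{112}{9}\right) - 20881\right) 34528 = \left(- \frac{172}{9} - 20881\right) 34528 = \left(- \frac{188101}{9}\right) 34528 = - \frac{6494751328}{9}$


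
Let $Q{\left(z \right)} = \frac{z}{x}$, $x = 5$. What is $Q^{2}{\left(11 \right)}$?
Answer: $\frac{121}{25} \approx 4.84$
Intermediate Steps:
$Q{\left(z \right)} = \frac{z}{5}$
$Q^{2}{\left(11 \right)} = \left(\frac{1}{5} \cdot 11\right)^{2} = \left(\frac{11}{5}\right)^{2} = \frac{121}{25}$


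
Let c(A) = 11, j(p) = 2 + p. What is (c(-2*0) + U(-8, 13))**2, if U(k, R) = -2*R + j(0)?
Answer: 169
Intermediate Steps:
U(k, R) = 2 - 2*R (U(k, R) = -2*R + (2 + 0) = -2*R + 2 = 2 - 2*R)
(c(-2*0) + U(-8, 13))**2 = (11 + (2 - 2*13))**2 = (11 + (2 - 26))**2 = (11 - 24)**2 = (-13)**2 = 169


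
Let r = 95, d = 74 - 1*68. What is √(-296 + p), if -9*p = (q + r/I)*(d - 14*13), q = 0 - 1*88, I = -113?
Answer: 2*I*√58418062/339 ≈ 45.092*I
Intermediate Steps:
d = 6 (d = 74 - 68 = 6)
q = -88 (q = 0 - 88 = -88)
p = -1766864/1017 (p = -(-88 + 95/(-113))*(6 - 14*13)/9 = -(-88 + 95*(-1/113))*(6 - 182)/9 = -(-88 - 95/113)*(-176)/9 = -(-10039)*(-176)/1017 = -⅑*1766864/113 = -1766864/1017 ≈ -1737.3)
√(-296 + p) = √(-296 - 1766864/1017) = √(-2067896/1017) = 2*I*√58418062/339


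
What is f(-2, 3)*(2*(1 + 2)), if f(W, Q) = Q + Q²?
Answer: 72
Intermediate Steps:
f(-2, 3)*(2*(1 + 2)) = (3*(1 + 3))*(2*(1 + 2)) = (3*4)*(2*3) = 12*6 = 72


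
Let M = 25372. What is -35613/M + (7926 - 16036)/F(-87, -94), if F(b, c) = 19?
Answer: -206443567/482068 ≈ -428.25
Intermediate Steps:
-35613/M + (7926 - 16036)/F(-87, -94) = -35613/25372 + (7926 - 16036)/19 = -35613*1/25372 - 8110*1/19 = -35613/25372 - 8110/19 = -206443567/482068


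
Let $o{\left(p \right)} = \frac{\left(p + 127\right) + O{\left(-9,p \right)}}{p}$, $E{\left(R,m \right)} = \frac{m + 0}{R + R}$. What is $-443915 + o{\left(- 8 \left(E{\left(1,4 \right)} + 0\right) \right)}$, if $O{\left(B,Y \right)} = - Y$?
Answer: $- \frac{7102767}{16} \approx -4.4392 \cdot 10^{5}$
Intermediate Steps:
$E{\left(R,m \right)} = \frac{m}{2 R}$
$o{\left(p \right)} = \frac{127}{p}$ ($o{\left(p \right)} = \frac{\left(p + 127\right) - p}{p} = \frac{\left(127 + p\right) - p}{p} = \frac{127}{p}$)
$-443915 + o{\left(- 8 \left(E{\left(1,4 \right)} + 0\right) \right)} = -443915 + \frac{127}{\left(-8\right) \left(\frac{1}{2} \cdot 4 \cdot 1^{-1} + 0\right)} = -443915 + \frac{127}{\left(-8\right) \left(\frac{1}{2} \cdot 4 \cdot 1 + 0\right)} = -443915 + \frac{127}{\left(-8\right) \left(2 + 0\right)} = -443915 + \frac{127}{\left(-8\right) 2} = -443915 + \frac{127}{-16} = -443915 + 127 \left(- \frac{1}{16}\right) = -443915 - \frac{127}{16} = - \frac{7102767}{16}$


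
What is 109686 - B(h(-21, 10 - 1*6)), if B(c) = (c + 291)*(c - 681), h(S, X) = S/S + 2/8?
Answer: 4933487/16 ≈ 3.0834e+5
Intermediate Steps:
h(S, X) = 5/4 (h(S, X) = 1 + 2*(⅛) = 1 + ¼ = 5/4)
B(c) = (-681 + c)*(291 + c) (B(c) = (291 + c)*(-681 + c) = (-681 + c)*(291 + c))
109686 - B(h(-21, 10 - 1*6)) = 109686 - (-198171 + (5/4)² - 390*5/4) = 109686 - (-198171 + 25/16 - 975/2) = 109686 - 1*(-3178511/16) = 109686 + 3178511/16 = 4933487/16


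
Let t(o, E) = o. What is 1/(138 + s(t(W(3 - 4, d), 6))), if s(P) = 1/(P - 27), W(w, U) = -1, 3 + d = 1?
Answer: 28/3863 ≈ 0.0072483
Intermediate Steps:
d = -2 (d = -3 + 1 = -2)
s(P) = 1/(-27 + P)
1/(138 + s(t(W(3 - 4, d), 6))) = 1/(138 + 1/(-27 - 1)) = 1/(138 + 1/(-28)) = 1/(138 - 1/28) = 1/(3863/28) = 28/3863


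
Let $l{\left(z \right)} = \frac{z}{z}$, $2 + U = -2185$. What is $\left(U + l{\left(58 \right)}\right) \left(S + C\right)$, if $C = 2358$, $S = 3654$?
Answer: $-13142232$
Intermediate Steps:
$U = -2187$ ($U = -2 - 2185 = -2187$)
$l{\left(z \right)} = 1$
$\left(U + l{\left(58 \right)}\right) \left(S + C\right) = \left(-2187 + 1\right) \left(3654 + 2358\right) = \left(-2186\right) 6012 = -13142232$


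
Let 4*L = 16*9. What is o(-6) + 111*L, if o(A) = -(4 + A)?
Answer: 3998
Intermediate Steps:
o(A) = -4 - A
L = 36 (L = (16*9)/4 = (¼)*144 = 36)
o(-6) + 111*L = (-4 - 1*(-6)) + 111*36 = (-4 + 6) + 3996 = 2 + 3996 = 3998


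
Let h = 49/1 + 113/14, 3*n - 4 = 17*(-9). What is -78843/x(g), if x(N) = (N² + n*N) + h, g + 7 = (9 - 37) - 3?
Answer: -3311406/142313 ≈ -23.268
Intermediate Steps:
n = -149/3 (n = 4/3 + (17*(-9))/3 = 4/3 + (⅓)*(-153) = 4/3 - 51 = -149/3 ≈ -49.667)
h = 799/14 (h = 49*1 + 113*(1/14) = 49 + 113/14 = 799/14 ≈ 57.071)
g = -38 (g = -7 + ((9 - 37) - 3) = -7 + (-28 - 3) = -7 - 31 = -38)
x(N) = 799/14 + N² - 149*N/3 (x(N) = (N² - 149*N/3) + 799/14 = 799/14 + N² - 149*N/3)
-78843/x(g) = -78843/(799/14 + (-38)² - 149/3*(-38)) = -78843/(799/14 + 1444 + 5662/3) = -78843/142313/42 = -78843*42/142313 = -3311406/142313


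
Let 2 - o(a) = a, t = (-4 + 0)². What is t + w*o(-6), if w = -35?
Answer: -264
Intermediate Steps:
t = 16 (t = (-4)² = 16)
o(a) = 2 - a
t + w*o(-6) = 16 - 35*(2 - 1*(-6)) = 16 - 35*(2 + 6) = 16 - 35*8 = 16 - 280 = -264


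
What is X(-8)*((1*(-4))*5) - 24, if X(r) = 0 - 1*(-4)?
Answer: -104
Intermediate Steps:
X(r) = 4 (X(r) = 0 + 4 = 4)
X(-8)*((1*(-4))*5) - 24 = 4*((1*(-4))*5) - 24 = 4*(-4*5) - 24 = 4*(-20) - 24 = -80 - 24 = -104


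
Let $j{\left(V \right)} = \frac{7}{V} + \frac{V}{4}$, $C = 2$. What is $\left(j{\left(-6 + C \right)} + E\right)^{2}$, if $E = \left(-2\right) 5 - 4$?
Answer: $\frac{4489}{16} \approx 280.56$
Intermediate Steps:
$j{\left(V \right)} = \frac{7}{V} + \frac{V}{4}$ ($j{\left(V \right)} = \frac{7}{V} + V \frac{1}{4} = \frac{7}{V} + \frac{V}{4}$)
$E = -14$ ($E = -10 - 4 = -14$)
$\left(j{\left(-6 + C \right)} + E\right)^{2} = \left(\left(\frac{7}{-6 + 2} + \frac{-6 + 2}{4}\right) - 14\right)^{2} = \left(\left(\frac{7}{-4} + \frac{1}{4} \left(-4\right)\right) - 14\right)^{2} = \left(\left(7 \left(- \frac{1}{4}\right) - 1\right) - 14\right)^{2} = \left(\left(- \frac{7}{4} - 1\right) - 14\right)^{2} = \left(- \frac{11}{4} - 14\right)^{2} = \left(- \frac{67}{4}\right)^{2} = \frac{4489}{16}$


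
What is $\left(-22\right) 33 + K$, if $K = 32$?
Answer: $-694$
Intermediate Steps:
$\left(-22\right) 33 + K = \left(-22\right) 33 + 32 = -726 + 32 = -694$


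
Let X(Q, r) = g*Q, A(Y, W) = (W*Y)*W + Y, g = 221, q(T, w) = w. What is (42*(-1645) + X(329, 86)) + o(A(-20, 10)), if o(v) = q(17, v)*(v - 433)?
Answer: 4958679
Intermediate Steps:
A(Y, W) = Y + Y*W² (A(Y, W) = Y*W² + Y = Y + Y*W²)
X(Q, r) = 221*Q
o(v) = v*(-433 + v) (o(v) = v*(v - 433) = v*(-433 + v))
(42*(-1645) + X(329, 86)) + o(A(-20, 10)) = (42*(-1645) + 221*329) + (-20*(1 + 10²))*(-433 - 20*(1 + 10²)) = (-69090 + 72709) + (-20*(1 + 100))*(-433 - 20*(1 + 100)) = 3619 + (-20*101)*(-433 - 20*101) = 3619 - 2020*(-433 - 2020) = 3619 - 2020*(-2453) = 3619 + 4955060 = 4958679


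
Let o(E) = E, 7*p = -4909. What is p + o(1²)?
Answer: -4902/7 ≈ -700.29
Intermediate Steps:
p = -4909/7 (p = (⅐)*(-4909) = -4909/7 ≈ -701.29)
p + o(1²) = -4909/7 + 1² = -4909/7 + 1 = -4902/7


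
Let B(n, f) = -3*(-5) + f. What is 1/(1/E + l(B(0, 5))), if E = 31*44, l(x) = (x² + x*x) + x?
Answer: 1364/1118481 ≈ 0.0012195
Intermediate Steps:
B(n, f) = 15 + f
l(x) = x + 2*x² (l(x) = (x² + x²) + x = 2*x² + x = x + 2*x²)
E = 1364
1/(1/E + l(B(0, 5))) = 1/(1/1364 + (15 + 5)*(1 + 2*(15 + 5))) = 1/(1/1364 + 20*(1 + 2*20)) = 1/(1/1364 + 20*(1 + 40)) = 1/(1/1364 + 20*41) = 1/(1/1364 + 820) = 1/(1118481/1364) = 1364/1118481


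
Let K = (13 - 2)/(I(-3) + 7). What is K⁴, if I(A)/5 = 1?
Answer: 14641/20736 ≈ 0.70607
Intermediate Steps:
I(A) = 5 (I(A) = 5*1 = 5)
K = 11/12 (K = (13 - 2)/(5 + 7) = 11/12 ≈ 0.91667)
K⁴ = (11/12)⁴ = 14641/20736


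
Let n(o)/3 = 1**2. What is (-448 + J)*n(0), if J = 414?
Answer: -102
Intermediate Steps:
n(o) = 3 (n(o) = 3*1**2 = 3*1 = 3)
(-448 + J)*n(0) = (-448 + 414)*3 = -34*3 = -102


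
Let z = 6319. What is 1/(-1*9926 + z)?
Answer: -1/3607 ≈ -0.00027724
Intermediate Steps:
1/(-1*9926 + z) = 1/(-1*9926 + 6319) = 1/(-9926 + 6319) = 1/(-3607) = -1/3607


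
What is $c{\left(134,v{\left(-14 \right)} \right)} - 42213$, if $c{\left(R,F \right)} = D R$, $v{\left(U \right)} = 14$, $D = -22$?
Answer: $-45161$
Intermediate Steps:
$c{\left(R,F \right)} = - 22 R$
$c{\left(134,v{\left(-14 \right)} \right)} - 42213 = \left(-22\right) 134 - 42213 = -2948 - 42213 = -45161$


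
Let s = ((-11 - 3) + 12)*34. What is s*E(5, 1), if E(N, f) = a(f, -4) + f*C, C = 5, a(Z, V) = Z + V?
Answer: -136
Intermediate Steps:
a(Z, V) = V + Z
s = -68 (s = (-14 + 12)*34 = -2*34 = -68)
E(N, f) = -4 + 6*f (E(N, f) = (-4 + f) + f*5 = (-4 + f) + 5*f = -4 + 6*f)
s*E(5, 1) = -68*(-4 + 6*1) = -68*(-4 + 6) = -68*2 = -136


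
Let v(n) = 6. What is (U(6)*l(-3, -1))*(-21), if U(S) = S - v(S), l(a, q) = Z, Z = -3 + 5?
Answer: 0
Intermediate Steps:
Z = 2
l(a, q) = 2
U(S) = -6 + S (U(S) = S - 1*6 = S - 6 = -6 + S)
(U(6)*l(-3, -1))*(-21) = ((-6 + 6)*2)*(-21) = (0*2)*(-21) = 0*(-21) = 0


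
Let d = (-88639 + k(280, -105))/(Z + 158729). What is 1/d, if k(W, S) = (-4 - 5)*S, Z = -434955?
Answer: 138113/43847 ≈ 3.1499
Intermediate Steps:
k(W, S) = -9*S
d = 43847/138113 (d = (-88639 - 9*(-105))/(-434955 + 158729) = (-88639 + 945)/(-276226) = -87694*(-1/276226) = 43847/138113 ≈ 0.31747)
1/d = 1/(43847/138113) = 138113/43847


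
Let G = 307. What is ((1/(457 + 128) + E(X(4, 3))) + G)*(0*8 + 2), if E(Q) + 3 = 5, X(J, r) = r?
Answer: 361532/585 ≈ 618.00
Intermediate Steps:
E(Q) = 2 (E(Q) = -3 + 5 = 2)
((1/(457 + 128) + E(X(4, 3))) + G)*(0*8 + 2) = ((1/(457 + 128) + 2) + 307)*(0*8 + 2) = ((1/585 + 2) + 307)*(0 + 2) = ((1/585 + 2) + 307)*2 = (1171/585 + 307)*2 = (180766/585)*2 = 361532/585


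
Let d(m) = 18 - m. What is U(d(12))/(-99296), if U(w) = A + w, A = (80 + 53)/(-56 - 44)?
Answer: -467/9929600 ≈ -4.7031e-5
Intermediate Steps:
A = -133/100 (A = 133/(-100) = 133*(-1/100) = -133/100 ≈ -1.3300)
U(w) = -133/100 + w
U(d(12))/(-99296) = (-133/100 + (18 - 1*12))/(-99296) = (-133/100 + (18 - 12))*(-1/99296) = (-133/100 + 6)*(-1/99296) = (467/100)*(-1/99296) = -467/9929600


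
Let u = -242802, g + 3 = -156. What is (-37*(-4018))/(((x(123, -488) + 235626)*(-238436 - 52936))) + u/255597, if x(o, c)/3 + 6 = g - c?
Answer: -2789686319642047/2936688476704830 ≈ -0.94994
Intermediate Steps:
g = -159 (g = -3 - 156 = -159)
x(o, c) = -495 - 3*c (x(o, c) = -18 + 3*(-159 - c) = -18 + (-477 - 3*c) = -495 - 3*c)
(-37*(-4018))/(((x(123, -488) + 235626)*(-238436 - 52936))) + u/255597 = (-37*(-4018))/((((-495 - 3*(-488)) + 235626)*(-238436 - 52936))) - 242802/255597 = 148666/((((-495 + 1464) + 235626)*(-291372))) - 242802*1/255597 = 148666/(((969 + 235626)*(-291372))) - 80934/85199 = 148666/((236595*(-291372))) - 80934/85199 = 148666/(-68937158340) - 80934/85199 = 148666*(-1/68937158340) - 80934/85199 = -74333/34468579170 - 80934/85199 = -2789686319642047/2936688476704830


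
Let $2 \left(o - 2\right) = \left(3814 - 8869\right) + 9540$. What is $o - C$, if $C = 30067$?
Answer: $- \frac{55645}{2} \approx -27823.0$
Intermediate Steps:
$o = \frac{4489}{2}$ ($o = 2 + \frac{\left(3814 - 8869\right) + 9540}{2} = 2 + \frac{-5055 + 9540}{2} = 2 + \frac{1}{2} \cdot 4485 = 2 + \frac{4485}{2} = \frac{4489}{2} \approx 2244.5$)
$o - C = \frac{4489}{2} - 30067 = - \frac{55645}{2}$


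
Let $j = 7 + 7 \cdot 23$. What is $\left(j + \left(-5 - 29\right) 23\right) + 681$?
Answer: $67$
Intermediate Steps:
$j = 168$ ($j = 7 + 161 = 168$)
$\left(j + \left(-5 - 29\right) 23\right) + 681 = \left(168 + \left(-5 - 29\right) 23\right) + 681 = \left(168 - 782\right) + 681 = -614 + 681 = 67$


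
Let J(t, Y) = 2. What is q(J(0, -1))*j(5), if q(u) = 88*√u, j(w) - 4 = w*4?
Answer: 2112*√2 ≈ 2986.8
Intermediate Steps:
j(w) = 4 + 4*w (j(w) = 4 + w*4 = 4 + 4*w)
q(J(0, -1))*j(5) = (88*√2)*(4 + 4*5) = (88*√2)*(4 + 20) = (88*√2)*24 = 2112*√2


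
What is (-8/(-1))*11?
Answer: 88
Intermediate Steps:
(-8/(-1))*11 = -1*(-8)*11 = 8*11 = 88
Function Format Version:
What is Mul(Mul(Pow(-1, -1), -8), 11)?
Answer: 88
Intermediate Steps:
Mul(Mul(Pow(-1, -1), -8), 11) = Mul(Mul(-1, -8), 11) = Mul(8, 11) = 88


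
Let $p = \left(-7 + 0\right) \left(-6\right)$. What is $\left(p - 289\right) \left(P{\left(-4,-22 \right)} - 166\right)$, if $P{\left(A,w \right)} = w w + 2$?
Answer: $-79040$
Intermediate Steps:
$P{\left(A,w \right)} = 2 + w^{2}$ ($P{\left(A,w \right)} = w^{2} + 2 = 2 + w^{2}$)
$p = 42$ ($p = \left(-7\right) \left(-6\right) = 42$)
$\left(p - 289\right) \left(P{\left(-4,-22 \right)} - 166\right) = \left(42 - 289\right) \left(\left(2 + \left(-22\right)^{2}\right) - 166\right) = - 247 \left(\left(2 + 484\right) - 166\right) = - 247 \left(486 - 166\right) = \left(-247\right) 320 = -79040$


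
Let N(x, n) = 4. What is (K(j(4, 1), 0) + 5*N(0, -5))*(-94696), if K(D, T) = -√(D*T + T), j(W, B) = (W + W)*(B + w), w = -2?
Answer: -1893920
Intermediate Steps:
j(W, B) = 2*W*(-2 + B) (j(W, B) = (W + W)*(B - 2) = (2*W)*(-2 + B) = 2*W*(-2 + B))
K(D, T) = -√(T + D*T)
(K(j(4, 1), 0) + 5*N(0, -5))*(-94696) = (-√(0*(1 + 2*4*(-2 + 1))) + 5*4)*(-94696) = (-√(0*(1 + 2*4*(-1))) + 20)*(-94696) = (-√(0*(1 - 8)) + 20)*(-94696) = (-√(0*(-7)) + 20)*(-94696) = (-√0 + 20)*(-94696) = (-1*0 + 20)*(-94696) = (0 + 20)*(-94696) = 20*(-94696) = -1893920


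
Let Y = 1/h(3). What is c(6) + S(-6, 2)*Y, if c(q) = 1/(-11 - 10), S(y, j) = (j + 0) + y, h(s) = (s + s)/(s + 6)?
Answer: -127/21 ≈ -6.0476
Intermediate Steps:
h(s) = 2*s/(6 + s) (h(s) = (2*s)/(6 + s) = 2*s/(6 + s))
S(y, j) = j + y
c(q) = -1/21 (c(q) = 1/(-21) = -1/21)
Y = 3/2 (Y = 1/(2*3/(6 + 3)) = 1/(2*3/9) = 1/(2*3*(1/9)) = 1/(2/3) = 3/2 ≈ 1.5000)
c(6) + S(-6, 2)*Y = -1/21 + (2 - 6)*(3/2) = -1/21 - 4*3/2 = -1/21 - 6 = -127/21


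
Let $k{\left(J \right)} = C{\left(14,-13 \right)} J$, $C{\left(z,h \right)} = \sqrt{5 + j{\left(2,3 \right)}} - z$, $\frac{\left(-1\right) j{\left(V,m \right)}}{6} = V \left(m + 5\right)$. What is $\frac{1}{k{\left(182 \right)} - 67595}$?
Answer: $- \frac{70143}{4923054733} - \frac{182 i \sqrt{91}}{4923054733} \approx -1.4248 \cdot 10^{-5} - 3.5266 \cdot 10^{-7} i$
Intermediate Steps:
$j{\left(V,m \right)} = - 6 V \left(5 + m\right)$ ($j{\left(V,m \right)} = - 6 V \left(m + 5\right) = - 6 V \left(5 + m\right)$)
$C{\left(z,h \right)} = - z + i \sqrt{91}$ ($C{\left(z,h \right)} = \sqrt{5 - 12 \left(5 + 3\right)} - z = \sqrt{5 - 12 \cdot 8} - z = \sqrt{5 - 96} - z = \sqrt{-91} - z = i \sqrt{91} - z = - z + i \sqrt{91}$)
$k{\left(J \right)} = J \left(-14 + i \sqrt{91}\right)$ ($k{\left(J \right)} = \left(\left(-1\right) 14 + i \sqrt{91}\right) J = \left(-14 + i \sqrt{91}\right) J = J \left(-14 + i \sqrt{91}\right)$)
$\frac{1}{k{\left(182 \right)} - 67595} = \frac{1}{182 \left(-14 + i \sqrt{91}\right) - 67595} = \frac{1}{\left(-2548 + 182 i \sqrt{91}\right) - 67595} = \frac{1}{-70143 + 182 i \sqrt{91}}$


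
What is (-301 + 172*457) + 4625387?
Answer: 4703690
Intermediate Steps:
(-301 + 172*457) + 4625387 = (-301 + 78604) + 4625387 = 78303 + 4625387 = 4703690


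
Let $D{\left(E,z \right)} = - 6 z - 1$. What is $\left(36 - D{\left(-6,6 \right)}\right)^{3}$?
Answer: $389017$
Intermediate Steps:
$D{\left(E,z \right)} = -1 - 6 z$
$\left(36 - D{\left(-6,6 \right)}\right)^{3} = \left(36 - \left(-1 - 36\right)\right)^{3} = \left(36 - -37\right)^{3} = \left(36 + 37\right)^{3} = 73^{3} = 389017$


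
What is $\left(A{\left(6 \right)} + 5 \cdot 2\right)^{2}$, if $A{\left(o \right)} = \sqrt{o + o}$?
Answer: $112 + 40 \sqrt{3} \approx 181.28$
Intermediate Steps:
$A{\left(o \right)} = \sqrt{2} \sqrt{o}$ ($A{\left(o \right)} = \sqrt{2 o} = \sqrt{2} \sqrt{o}$)
$\left(A{\left(6 \right)} + 5 \cdot 2\right)^{2} = \left(\sqrt{2} \sqrt{6} + 5 \cdot 2\right)^{2} = \left(2 \sqrt{3} + 10\right)^{2} = \left(10 + 2 \sqrt{3}\right)^{2}$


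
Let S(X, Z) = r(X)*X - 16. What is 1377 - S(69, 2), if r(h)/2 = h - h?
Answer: 1393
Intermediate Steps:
r(h) = 0 (r(h) = 2*(h - h) = 2*0 = 0)
S(X, Z) = -16 (S(X, Z) = 0*X - 16 = 0 - 16 = -16)
1377 - S(69, 2) = 1377 - 1*(-16) = 1377 + 16 = 1393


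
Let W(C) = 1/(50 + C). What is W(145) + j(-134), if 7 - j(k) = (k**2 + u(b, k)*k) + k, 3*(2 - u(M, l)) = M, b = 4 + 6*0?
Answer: -1152168/65 ≈ -17726.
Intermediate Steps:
b = 4 (b = 4 + 0 = 4)
u(M, l) = 2 - M/3
j(k) = 7 - k**2 - 5*k/3 (j(k) = 7 - ((k**2 + (2 - 1/3*4)*k) + k) = 7 - ((k**2 + (2 - 4/3)*k) + k) = 7 - ((k**2 + 2*k/3) + k) = 7 - (k**2 + 5*k/3) = 7 + (-k**2 - 5*k/3) = 7 - k**2 - 5*k/3)
W(145) + j(-134) = 1/(50 + 145) + (7 - 1*(-134)**2 - 5/3*(-134)) = 1/195 + (7 - 1*17956 + 670/3) = 1/195 + (7 - 17956 + 670/3) = 1/195 - 53177/3 = -1152168/65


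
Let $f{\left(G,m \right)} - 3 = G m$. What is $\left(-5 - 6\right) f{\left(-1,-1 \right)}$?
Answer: $-44$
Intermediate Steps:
$f{\left(G,m \right)} = 3 + G m$
$\left(-5 - 6\right) f{\left(-1,-1 \right)} = \left(-5 - 6\right) \left(3 - -1\right) = \left(-5 + \left(-6 + 0\right)\right) \left(3 + 1\right) = \left(-5 - 6\right) 4 = \left(-11\right) 4 = -44$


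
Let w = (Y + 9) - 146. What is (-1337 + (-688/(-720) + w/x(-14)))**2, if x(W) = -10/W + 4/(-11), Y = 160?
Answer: 29416023121/18225 ≈ 1.6140e+6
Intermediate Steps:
w = 23 (w = (160 + 9) - 146 = 169 - 146 = 23)
x(W) = -4/11 - 10/W (x(W) = -10/W + 4*(-1/11) = -10/W - 4/11 = -4/11 - 10/W)
(-1337 + (-688/(-720) + w/x(-14)))**2 = (-1337 + (-688/(-720) + 23/(-4/11 - 10/(-14))))**2 = (-1337 + (-688*(-1/720) + 23/(-4/11 - 10*(-1/14))))**2 = (-1337 + (43/45 + 23/(-4/11 + 5/7)))**2 = (-1337 + (43/45 + 23/(27/77)))**2 = (-1337 + (43/45 + 23*(77/27)))**2 = (-1337 + (43/45 + 1771/27))**2 = (-1337 + 8984/135)**2 = (-171511/135)**2 = 29416023121/18225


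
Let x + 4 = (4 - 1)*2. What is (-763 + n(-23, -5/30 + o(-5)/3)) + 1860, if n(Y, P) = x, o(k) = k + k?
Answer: 1099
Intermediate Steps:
o(k) = 2*k
x = 2 (x = -4 + (4 - 1)*2 = -4 + 3*2 = -4 + 6 = 2)
n(Y, P) = 2
(-763 + n(-23, -5/30 + o(-5)/3)) + 1860 = (-763 + 2) + 1860 = -761 + 1860 = 1099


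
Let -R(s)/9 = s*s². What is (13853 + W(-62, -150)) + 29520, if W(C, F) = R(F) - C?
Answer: 30418435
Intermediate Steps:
R(s) = -9*s³ (R(s) = -9*s*s² = -9*s³)
W(C, F) = -C - 9*F³ (W(C, F) = -9*F³ - C = -C - 9*F³)
(13853 + W(-62, -150)) + 29520 = (13853 + (-1*(-62) - 9*(-150)³)) + 29520 = (13853 + (62 - 9*(-3375000))) + 29520 = (13853 + (62 + 30375000)) + 29520 = (13853 + 30375062) + 29520 = 30388915 + 29520 = 30418435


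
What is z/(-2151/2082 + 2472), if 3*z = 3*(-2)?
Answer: -1388/1714851 ≈ -0.00080940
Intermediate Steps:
z = -2 (z = (3*(-2))/3 = (1/3)*(-6) = -2)
z/(-2151/2082 + 2472) = -2/(-2151/2082 + 2472) = -2/(-2151*1/2082 + 2472) = -2/(-717/694 + 2472) = -2/1714851/694 = -2*694/1714851 = -1388/1714851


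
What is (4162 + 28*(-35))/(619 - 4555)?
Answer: -1591/1968 ≈ -0.80843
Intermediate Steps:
(4162 + 28*(-35))/(619 - 4555) = (4162 - 980)/(-3936) = 3182*(-1/3936) = -1591/1968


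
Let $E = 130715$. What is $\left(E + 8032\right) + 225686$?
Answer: $364433$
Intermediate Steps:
$\left(E + 8032\right) + 225686 = \left(130715 + 8032\right) + 225686 = 138747 + 225686 = 364433$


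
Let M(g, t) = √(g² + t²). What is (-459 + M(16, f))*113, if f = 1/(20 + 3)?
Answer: -51867 + 565*√5417/23 ≈ -50059.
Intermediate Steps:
f = 1/23 ≈ 0.043478
(-459 + M(16, f))*113 = (-459 + √(16² + (1/23)²))*113 = (-459 + √(256 + 1/529))*113 = (-459 + √(135425/529))*113 = (-459 + 5*√5417/23)*113 = -51867 + 565*√5417/23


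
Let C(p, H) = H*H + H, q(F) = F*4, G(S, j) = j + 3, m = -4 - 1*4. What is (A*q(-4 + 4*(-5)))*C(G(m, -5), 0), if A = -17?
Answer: 0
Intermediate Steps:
m = -8 (m = -4 - 4 = -8)
G(S, j) = 3 + j
q(F) = 4*F
C(p, H) = H + H² (C(p, H) = H² + H = H + H²)
(A*q(-4 + 4*(-5)))*C(G(m, -5), 0) = (-68*(-4 + 4*(-5)))*(0*(1 + 0)) = (-68*(-4 - 20))*(0*1) = -68*(-24)*0 = -17*(-96)*0 = 1632*0 = 0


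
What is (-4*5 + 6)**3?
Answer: -2744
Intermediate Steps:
(-4*5 + 6)**3 = (-20 + 6)**3 = (-14)**3 = -2744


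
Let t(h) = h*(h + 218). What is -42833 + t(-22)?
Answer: -47145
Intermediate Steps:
t(h) = h*(218 + h)
-42833 + t(-22) = -42833 - 22*(218 - 22) = -42833 - 22*196 = -42833 - 4312 = -47145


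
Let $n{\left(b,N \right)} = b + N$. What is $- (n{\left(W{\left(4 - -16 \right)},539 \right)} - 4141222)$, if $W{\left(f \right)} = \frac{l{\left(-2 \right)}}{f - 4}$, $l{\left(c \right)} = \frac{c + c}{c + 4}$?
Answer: $\frac{33125465}{8} \approx 4.1407 \cdot 10^{6}$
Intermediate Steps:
$l{\left(c \right)} = \frac{2 c}{4 + c}$
$W{\left(f \right)} = - \frac{2}{-4 + f}$ ($W{\left(f \right)} = \frac{2 \left(-2\right) \frac{1}{4 - 2}}{f - 4} = \frac{2 \left(-2\right) \frac{1}{2}}{-4 + f} = \frac{1}{-4 + f} \left(-2\right) = - \frac{2}{-4 + f}$)
$n{\left(b,N \right)} = N + b$
$- (n{\left(W{\left(4 - -16 \right)},539 \right)} - 4141222) = - (\left(539 - \frac{2}{-4 + \left(4 - -16\right)}\right) - 4141222) = - (\left(539 - \frac{2}{-4 + \left(4 + 16\right)}\right) - 4141222) = - (\left(539 - \frac{2}{-4 + 20}\right) - 4141222) = - (\left(539 - \frac{2}{16}\right) - 4141222) = - (\left(539 - \frac{1}{8}\right) - 4141222) = - (\frac{4311}{8} - 4141222) = \left(-1\right) \left(- \frac{33125465}{8}\right) = \frac{33125465}{8}$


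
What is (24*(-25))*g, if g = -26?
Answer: 15600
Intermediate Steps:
(24*(-25))*g = (24*(-25))*(-26) = -600*(-26) = 15600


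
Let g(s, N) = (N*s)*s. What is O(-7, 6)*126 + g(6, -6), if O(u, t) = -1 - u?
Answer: 540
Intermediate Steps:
g(s, N) = N*s**2
O(-7, 6)*126 + g(6, -6) = (-1 - 1*(-7))*126 - 6*6**2 = (-1 + 7)*126 - 6*36 = 6*126 - 216 = 756 - 216 = 540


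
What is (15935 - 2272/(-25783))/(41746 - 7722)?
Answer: 410854377/877240792 ≈ 0.46835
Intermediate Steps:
(15935 - 2272/(-25783))/(41746 - 7722) = (15935 - 2272*(-1/25783))/34024 = (15935 + 2272/25783)*(1/34024) = (410854377/25783)*(1/34024) = 410854377/877240792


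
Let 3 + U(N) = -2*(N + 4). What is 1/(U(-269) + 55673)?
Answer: 1/56200 ≈ 1.7794e-5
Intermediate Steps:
U(N) = -11 - 2*N (U(N) = -3 - 2*(N + 4) = -3 - 2*(4 + N) = -3 + (-8 - 2*N) = -11 - 2*N)
1/(U(-269) + 55673) = 1/((-11 - 2*(-269)) + 55673) = 1/((-11 + 538) + 55673) = 1/(527 + 55673) = 1/56200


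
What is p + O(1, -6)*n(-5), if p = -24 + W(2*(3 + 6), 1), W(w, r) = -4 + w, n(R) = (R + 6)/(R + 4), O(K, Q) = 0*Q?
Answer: -10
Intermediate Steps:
O(K, Q) = 0
n(R) = (6 + R)/(4 + R)
p = -10 (p = -24 + (-4 + 2*(3 + 6)) = -24 + (-4 + 2*9) = -24 + (-4 + 18) = -24 + 14 = -10)
p + O(1, -6)*n(-5) = -10 + 0*((6 - 5)/(4 - 5)) = -10 + 0*(1/(-1)) = -10 + 0*(-1*1) = -10 + 0*(-1) = -10 + 0 = -10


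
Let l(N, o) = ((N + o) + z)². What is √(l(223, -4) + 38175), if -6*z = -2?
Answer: √776539/3 ≈ 293.74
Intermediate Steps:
z = ⅓ (z = -⅙*(-2) = ⅓ ≈ 0.33333)
l(N, o) = (⅓ + N + o)² (l(N, o) = ((N + o) + ⅓)² = (⅓ + N + o)²)
√(l(223, -4) + 38175) = √((1 + 3*223 + 3*(-4))²/9 + 38175) = √((1 + 669 - 12)²/9 + 38175) = √((⅑)*658² + 38175) = √((⅑)*432964 + 38175) = √(432964/9 + 38175) = √(776539/9) = √776539/3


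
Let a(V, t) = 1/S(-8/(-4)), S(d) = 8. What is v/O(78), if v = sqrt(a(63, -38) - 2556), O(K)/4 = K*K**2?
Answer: I*sqrt(40894)/7592832 ≈ 2.6633e-5*I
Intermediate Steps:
a(V, t) = 1/8
O(K) = 4*K**3 (O(K) = 4*(K*K**2) = 4*K**3)
v = I*sqrt(40894)/4 (v = sqrt(1/8 - 2556) = sqrt(-20447/8) = I*sqrt(40894)/4 ≈ 50.556*I)
v/O(78) = (I*sqrt(40894)/4)/((4*78**3)) = (I*sqrt(40894)/4)/((4*474552)) = (I*sqrt(40894)/4)/1898208 = (I*sqrt(40894)/4)*(1/1898208) = I*sqrt(40894)/7592832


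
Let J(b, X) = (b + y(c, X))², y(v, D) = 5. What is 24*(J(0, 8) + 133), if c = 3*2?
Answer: 3792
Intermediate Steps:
c = 6
J(b, X) = (5 + b)² (J(b, X) = (b + 5)² = (5 + b)²)
24*(J(0, 8) + 133) = 24*((5 + 0)² + 133) = 24*(5² + 133) = 24*(25 + 133) = 24*158 = 3792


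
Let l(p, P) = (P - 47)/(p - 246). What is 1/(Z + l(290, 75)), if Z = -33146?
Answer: -11/364599 ≈ -3.0170e-5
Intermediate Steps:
l(p, P) = (-47 + P)/(-246 + p)
1/(Z + l(290, 75)) = 1/(-33146 + (-47 + 75)/(-246 + 290)) = 1/(-33146 + 28/44) = 1/(-33146 + (1/44)*28) = 1/(-33146 + 7/11) = 1/(-364599/11) = -11/364599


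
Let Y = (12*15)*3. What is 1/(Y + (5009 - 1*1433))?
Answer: 1/4116 ≈ 0.00024295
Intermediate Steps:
Y = 540 (Y = 180*3 = 540)
1/(Y + (5009 - 1*1433)) = 1/(540 + (5009 - 1*1433)) = 1/(540 + (5009 - 1433)) = 1/(540 + 3576) = 1/4116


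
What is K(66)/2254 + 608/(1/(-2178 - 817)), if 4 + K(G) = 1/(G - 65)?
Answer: -4104443843/2254 ≈ -1.8210e+6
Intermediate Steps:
K(G) = -4 + 1/(-65 + G) (K(G) = -4 + 1/(G - 65) = -4 + 1/(-65 + G))
K(66)/2254 + 608/(1/(-2178 - 817)) = ((261 - 4*66)/(-65 + 66))/2254 + 608/(1/(-2178 - 817)) = ((261 - 264)/1)*(1/2254) + 608/(1/(-2995)) = (1*(-3))*(1/2254) + 608/(-1/2995) = -3*1/2254 + 608*(-2995) = -3/2254 - 1820960 = -4104443843/2254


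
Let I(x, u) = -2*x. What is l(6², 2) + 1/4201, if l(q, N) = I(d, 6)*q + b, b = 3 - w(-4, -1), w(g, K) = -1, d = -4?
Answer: 1226693/4201 ≈ 292.00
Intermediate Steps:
b = 4 (b = 3 - 1*(-1) = 3 + 1 = 4)
l(q, N) = 4 + 8*q (l(q, N) = (-2*(-4))*q + 4 = 8*q + 4 = 4 + 8*q)
l(6², 2) + 1/4201 = (4 + 8*6²) + 1/4201 = (4 + 8*36) + 1/4201 = (4 + 288) + 1/4201 = 292 + 1/4201 = 1226693/4201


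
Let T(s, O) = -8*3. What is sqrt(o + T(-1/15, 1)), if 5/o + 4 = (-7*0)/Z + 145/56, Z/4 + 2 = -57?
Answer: 8*I*sqrt(2686)/79 ≈ 5.2483*I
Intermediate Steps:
Z = -236 (Z = -8 + 4*(-57) = -8 - 228 = -236)
T(s, O) = -24
o = -280/79 (o = 5/(-4 + (-7*0/(-236) + 145/56)) = 5/(-4 + (0*(-1/236) + 145*(1/56))) = 5/(-4 + (0 + 145/56)) = 5/(-4 + 145/56) = 5/(-79/56) = 5*(-56/79) = -280/79 ≈ -3.5443)
sqrt(o + T(-1/15, 1)) = sqrt(-280/79 - 24) = sqrt(-2176/79) = 8*I*sqrt(2686)/79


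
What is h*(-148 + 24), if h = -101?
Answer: 12524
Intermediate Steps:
h*(-148 + 24) = -101*(-148 + 24) = -101*(-124) = 12524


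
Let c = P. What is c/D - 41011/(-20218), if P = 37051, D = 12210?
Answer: 2582317/510045 ≈ 5.0629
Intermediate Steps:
c = 37051
c/D - 41011/(-20218) = 37051/12210 - 41011/(-20218) = 37051*(1/12210) - 41011*(-1/20218) = 37051/12210 + 41011/20218 = 2582317/510045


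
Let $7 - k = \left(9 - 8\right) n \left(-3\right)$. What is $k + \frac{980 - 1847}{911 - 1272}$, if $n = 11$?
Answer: $\frac{15307}{361} \approx 42.402$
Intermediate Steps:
$k = 40$ ($k = 7 - \left(9 - 8\right) 11 \left(-3\right) = 7 - 1 \cdot 11 \left(-3\right) = 7 - 11 \left(-3\right) = 7 - -33 = 7 + 33 = 40$)
$k + \frac{980 - 1847}{911 - 1272} = 40 + \frac{980 - 1847}{911 - 1272} = 40 - \frac{867}{-361} = 40 - - \frac{867}{361} = 40 + \frac{867}{361} = \frac{15307}{361}$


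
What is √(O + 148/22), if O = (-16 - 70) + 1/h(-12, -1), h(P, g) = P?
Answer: 5*I*√13827/66 ≈ 8.9082*I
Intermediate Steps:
O = -1033/12 (O = (-16 - 70) + 1/(-12) = -86 - 1/12 = -1033/12 ≈ -86.083)
√(O + 148/22) = √(-1033/12 + 148/22) = √(-1033/12 + 148*(1/22)) = √(-1033/12 + 74/11) = √(-10475/132) = 5*I*√13827/66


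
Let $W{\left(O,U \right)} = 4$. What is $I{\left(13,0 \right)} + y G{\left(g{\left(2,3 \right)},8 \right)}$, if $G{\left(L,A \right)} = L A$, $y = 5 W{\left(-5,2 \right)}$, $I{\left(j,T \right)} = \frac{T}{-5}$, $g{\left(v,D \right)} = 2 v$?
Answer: $640$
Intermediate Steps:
$I{\left(j,T \right)} = - \frac{T}{5}$ ($I{\left(j,T \right)} = T \left(- \frac{1}{5}\right) = - \frac{T}{5}$)
$y = 20$ ($y = 5 \cdot 4 = 20$)
$G{\left(L,A \right)} = A L$
$I{\left(13,0 \right)} + y G{\left(g{\left(2,3 \right)},8 \right)} = \left(- \frac{1}{5}\right) 0 + 20 \cdot 8 \cdot 2 \cdot 2 = 0 + 20 \cdot 8 \cdot 4 = 0 + 20 \cdot 32 = 0 + 640 = 640$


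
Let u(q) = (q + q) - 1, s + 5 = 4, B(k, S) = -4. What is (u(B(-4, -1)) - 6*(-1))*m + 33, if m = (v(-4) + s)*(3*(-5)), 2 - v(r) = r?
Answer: 258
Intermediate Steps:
v(r) = 2 - r
s = -1 (s = -5 + 4 = -1)
u(q) = -1 + 2*q (u(q) = 2*q - 1 = -1 + 2*q)
m = -75 (m = ((2 - 1*(-4)) - 1)*(3*(-5)) = ((2 + 4) - 1)*(-15) = (6 - 1)*(-15) = 5*(-15) = -75)
(u(B(-4, -1)) - 6*(-1))*m + 33 = ((-1 + 2*(-4)) - 6*(-1))*(-75) + 33 = ((-1 - 8) + 6)*(-75) + 33 = (-9 + 6)*(-75) + 33 = -3*(-75) + 33 = 225 + 33 = 258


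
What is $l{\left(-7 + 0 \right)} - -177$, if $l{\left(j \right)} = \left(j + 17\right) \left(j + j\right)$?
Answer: $37$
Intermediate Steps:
$l{\left(j \right)} = 2 j \left(17 + j\right)$ ($l{\left(j \right)} = \left(17 + j\right) 2 j = 2 j \left(17 + j\right)$)
$l{\left(-7 + 0 \right)} - -177 = 2 \left(-7 + 0\right) \left(17 + \left(-7 + 0\right)\right) - -177 = 2 \left(-7\right) \left(17 - 7\right) + 177 = 2 \left(-7\right) 10 + 177 = -140 + 177 = 37$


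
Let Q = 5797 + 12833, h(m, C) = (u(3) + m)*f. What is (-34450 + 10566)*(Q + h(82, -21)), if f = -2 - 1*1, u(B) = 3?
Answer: -438868500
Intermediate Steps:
f = -3 (f = -2 - 1 = -3)
h(m, C) = -9 - 3*m (h(m, C) = (3 + m)*(-3) = -9 - 3*m)
Q = 18630
(-34450 + 10566)*(Q + h(82, -21)) = (-34450 + 10566)*(18630 + (-9 - 3*82)) = -23884*(18630 + (-9 - 246)) = -23884*(18630 - 255) = -23884*18375 = -438868500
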